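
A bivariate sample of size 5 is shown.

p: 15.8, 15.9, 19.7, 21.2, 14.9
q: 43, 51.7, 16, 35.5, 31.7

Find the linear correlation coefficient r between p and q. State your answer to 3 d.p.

-0.484

n = 5, Σp = 87.5, Σq = 177.9, Σp² = 1561.99, Σq² = 7043.03, Σpq = 3041.56
nΣpq − ΣpΣq = 15207.8 − 15566.25 = -358.45
nΣp² − (Σp)² = 7809.95 − 7656.25 = 153.7; nΣq² − (Σq)² = 35215.15 − 31648.41 = 3566.74
r = -358.45 / √(153.7 × 3566.74) = -358.45 / 740.4107 ≈ -0.484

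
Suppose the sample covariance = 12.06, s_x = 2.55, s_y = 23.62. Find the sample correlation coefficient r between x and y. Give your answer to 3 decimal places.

0.200

r = Cov(x,y) / (s_x · s_y) = 12.06 / (2.55 × 23.62)
  = 12.06 / 60.2310 ≈ 0.200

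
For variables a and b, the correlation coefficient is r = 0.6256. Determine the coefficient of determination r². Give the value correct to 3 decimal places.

0.391

r² = (0.6256)² = 0.391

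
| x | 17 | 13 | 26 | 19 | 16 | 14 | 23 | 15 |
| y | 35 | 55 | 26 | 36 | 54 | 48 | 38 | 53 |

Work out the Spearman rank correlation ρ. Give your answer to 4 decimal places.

Rank x: 5, 1, 8, 6, 4, 2, 7, 3
Rank y: 2, 8, 1, 3, 7, 5, 4, 6
d = rank(x) − rank(y): 3, -7, 7, 3, -3, -3, 3, -3; Σd² = 152
ρ = 1 − 6Σd² / [n(n²−1)] = 1 − 6×152 / (8×63) = 1 − 912/504 ≈ -0.8095

-0.8095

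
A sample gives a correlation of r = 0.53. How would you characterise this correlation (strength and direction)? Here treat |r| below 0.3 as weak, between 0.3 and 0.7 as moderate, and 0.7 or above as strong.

moderate positive

r = 0.53 > 0 so the relationship is positive.
|r| = 0.53, which falls in the moderate range.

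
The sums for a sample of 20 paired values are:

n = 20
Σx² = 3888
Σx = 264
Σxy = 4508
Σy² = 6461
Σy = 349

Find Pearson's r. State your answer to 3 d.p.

-0.255

r = (nΣxy − ΣxΣy) / √[(nΣx² − (Σx)²)(nΣy² − (Σy)²)]
Numerator: 20×4508 − 264×349 = -1976
Denominator: √[(77760 − 69696)(129220 − 121801)] = √[8064 × 7419] = 7734.7796
r = -1976 / 7734.7796 ≈ -0.255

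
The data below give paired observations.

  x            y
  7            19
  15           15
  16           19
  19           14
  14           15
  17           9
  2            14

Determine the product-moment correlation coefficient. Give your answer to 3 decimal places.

n = 7, Σx = 90, Σy = 105, Σx² = 1380, Σy² = 1645, Σxy = 1319
nΣxy − ΣxΣy = 9233 − 9450 = -217
nΣx² − (Σx)² = 9660 − 8100 = 1560; nΣy² − (Σy)² = 11515 − 11025 = 490
r = -217 / √(1560 × 490) = -217 / 874.2997 ≈ -0.248

-0.248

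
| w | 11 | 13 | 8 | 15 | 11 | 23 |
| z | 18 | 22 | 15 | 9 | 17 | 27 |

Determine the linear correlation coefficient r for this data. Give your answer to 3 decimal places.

n = 6, Σw = 81, Σz = 108, Σw² = 1229, Σz² = 2132, Σwz = 1547
nΣwz − ΣwΣz = 9282 − 8748 = 534
nΣw² − (Σw)² = 7374 − 6561 = 813; nΣz² − (Σz)² = 12792 − 11664 = 1128
r = 534 / √(813 × 1128) = 534 / 957.6346 ≈ 0.558

0.558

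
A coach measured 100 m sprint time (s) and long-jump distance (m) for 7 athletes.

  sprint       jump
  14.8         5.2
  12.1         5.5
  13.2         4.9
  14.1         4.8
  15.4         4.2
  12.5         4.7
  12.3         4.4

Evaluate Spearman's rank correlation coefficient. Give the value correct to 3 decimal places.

Rank sprint: 6, 1, 4, 5, 7, 3, 2
Rank jump: 6, 7, 5, 4, 1, 3, 2
d = rank(sprint) − rank(jump): 0, -6, -1, 1, 6, 0, 0; Σd² = 74
ρ = 1 − 6Σd² / [n(n²−1)] = 1 − 6×74 / (7×48) = 1 − 444/336 ≈ -0.321

-0.321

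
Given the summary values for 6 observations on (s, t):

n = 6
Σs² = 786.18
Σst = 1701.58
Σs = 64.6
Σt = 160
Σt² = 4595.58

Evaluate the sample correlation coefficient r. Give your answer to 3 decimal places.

r = (nΣst − ΣsΣt) / √[(nΣs² − (Σs)²)(nΣt² − (Σt)²)]
Numerator: 6×1701.58 − 64.6×160 = -126.52
Denominator: √[(4717.08 − 4173.16)(27573.48 − 25600)] = √[543.92 × 1973.48] = 1036.0575
r = -126.52 / 1036.0575 ≈ -0.122

-0.122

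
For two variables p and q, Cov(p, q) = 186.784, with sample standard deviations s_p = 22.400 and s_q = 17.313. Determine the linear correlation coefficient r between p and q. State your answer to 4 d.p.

0.4816

r = Cov(p,q) / (s_p · s_q) = 186.784 / (22.400 × 17.313)
  = 186.784 / 387.8112 ≈ 0.4816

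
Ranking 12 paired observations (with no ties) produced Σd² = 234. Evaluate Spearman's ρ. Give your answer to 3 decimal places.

0.182

ρ = 1 − 6Σd² / [n(n²−1)] = 1 − 6×234 / (12×143)
  = 1 − 1404/1716 = 1 − 0.8182 ≈ 0.182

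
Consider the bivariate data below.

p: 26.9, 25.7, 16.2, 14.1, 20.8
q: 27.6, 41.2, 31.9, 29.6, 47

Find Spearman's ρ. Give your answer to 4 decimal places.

-0.1000

Rank p: 5, 4, 2, 1, 3
Rank q: 1, 4, 3, 2, 5
d = rank(p) − rank(q): 4, 0, -1, -1, -2; Σd² = 22
ρ = 1 − 6Σd² / [n(n²−1)] = 1 − 6×22 / (5×24) = 1 − 132/120 ≈ -0.1000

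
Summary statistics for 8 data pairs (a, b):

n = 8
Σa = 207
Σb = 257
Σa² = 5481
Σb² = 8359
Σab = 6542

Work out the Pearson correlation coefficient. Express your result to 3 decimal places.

-0.952

r = (nΣab − ΣaΣb) / √[(nΣa² − (Σa)²)(nΣb² − (Σb)²)]
Numerator: 8×6542 − 207×257 = -863
Denominator: √[(43848 − 42849)(66872 − 66049)] = √[999 × 823] = 906.7398
r = -863 / 906.7398 ≈ -0.952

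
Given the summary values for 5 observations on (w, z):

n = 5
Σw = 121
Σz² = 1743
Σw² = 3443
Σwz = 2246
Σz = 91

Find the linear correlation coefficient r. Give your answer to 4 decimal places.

r = (nΣwz − ΣwΣz) / √[(nΣw² − (Σw)²)(nΣz² − (Σz)²)]
Numerator: 5×2246 − 121×91 = 219
Denominator: √[(17215 − 14641)(8715 − 8281)] = √[2574 × 434] = 1056.9371
r = 219 / 1056.9371 ≈ 0.2072

0.2072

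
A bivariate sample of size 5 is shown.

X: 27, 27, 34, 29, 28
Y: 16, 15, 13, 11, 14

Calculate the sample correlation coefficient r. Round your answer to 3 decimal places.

n = 5, ΣX = 145, ΣY = 69, ΣX² = 4239, ΣY² = 967, ΣXY = 1990
nΣXY − ΣXΣY = 9950 − 10005 = -55
nΣX² − (ΣX)² = 21195 − 21025 = 170; nΣY² − (ΣY)² = 4835 − 4761 = 74
r = -55 / √(170 × 74) = -55 / 112.1606 ≈ -0.490

-0.490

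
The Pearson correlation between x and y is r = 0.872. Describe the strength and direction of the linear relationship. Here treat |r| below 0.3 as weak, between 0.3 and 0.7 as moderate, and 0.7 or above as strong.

strong positive

r = 0.872 > 0 so the relationship is positive.
|r| = 0.872, which falls in the strong range.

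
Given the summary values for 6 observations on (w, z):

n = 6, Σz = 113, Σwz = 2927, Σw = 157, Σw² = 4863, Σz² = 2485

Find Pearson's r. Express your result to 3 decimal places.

r = (nΣwz − ΣwΣz) / √[(nΣw² − (Σw)²)(nΣz² − (Σz)²)]
Numerator: 6×2927 − 157×113 = -179
Denominator: √[(29178 − 24649)(14910 − 12769)] = √[4529 × 2141] = 3113.9346
r = -179 / 3113.9346 ≈ -0.057

-0.057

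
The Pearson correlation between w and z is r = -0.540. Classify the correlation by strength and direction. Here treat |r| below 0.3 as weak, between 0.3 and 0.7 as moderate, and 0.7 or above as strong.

r = -0.540 < 0 so the relationship is negative.
|r| = 0.540, which falls in the moderate range.

moderate negative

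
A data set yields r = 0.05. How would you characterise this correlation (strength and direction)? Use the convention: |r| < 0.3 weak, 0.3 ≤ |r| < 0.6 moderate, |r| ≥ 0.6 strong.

r = 0.05 > 0 so the relationship is positive.
|r| = 0.05, which falls in the weak range.

weak positive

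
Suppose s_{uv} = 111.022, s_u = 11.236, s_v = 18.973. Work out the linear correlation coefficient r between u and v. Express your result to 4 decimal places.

0.5208

r = Cov(u,v) / (s_u · s_v) = 111.022 / (11.236 × 18.973)
  = 111.022 / 213.1806 ≈ 0.5208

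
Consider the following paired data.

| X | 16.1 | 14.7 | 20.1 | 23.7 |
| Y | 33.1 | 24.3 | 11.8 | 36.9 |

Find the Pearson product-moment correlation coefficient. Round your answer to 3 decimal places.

0.169

n = 4, ΣX = 74.6, ΣY = 106.1, ΣX² = 1441, ΣY² = 3186.95, ΣXY = 2001.83
nΣXY − ΣXΣY = 8007.32 − 7915.06 = 92.26
nΣX² − (ΣX)² = 5764 − 5565.16 = 198.84; nΣY² − (ΣY)² = 12747.8 − 11257.21 = 1490.59
r = 92.26 / √(198.84 × 1490.59) = 92.26 / 544.4161 ≈ 0.169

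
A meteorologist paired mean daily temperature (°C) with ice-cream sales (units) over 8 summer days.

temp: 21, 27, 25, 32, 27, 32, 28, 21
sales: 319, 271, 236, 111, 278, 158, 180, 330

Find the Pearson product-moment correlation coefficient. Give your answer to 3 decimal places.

n = 8, Σx = 213, Σy = 1883, Σx² = 5797, Σy² = 486767, Σxy = 48000
nΣxy − ΣxΣy = 384000 − 401079 = -17079
nΣx² − (Σx)² = 46376 − 45369 = 1007; nΣy² − (Σy)² = 3894136 − 3545689 = 348447
r = -17079 / √(1007 × 348447) = -17079 / 18731.9548 ≈ -0.912

-0.912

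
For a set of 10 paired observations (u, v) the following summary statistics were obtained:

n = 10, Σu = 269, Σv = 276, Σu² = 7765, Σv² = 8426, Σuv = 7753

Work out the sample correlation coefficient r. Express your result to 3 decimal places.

0.503

r = (nΣuv − ΣuΣv) / √[(nΣu² − (Σu)²)(nΣv² − (Σv)²)]
Numerator: 10×7753 − 269×276 = 3286
Denominator: √[(77650 − 72361)(84260 − 76176)] = √[5289 × 8084] = 6538.8283
r = 3286 / 6538.8283 ≈ 0.503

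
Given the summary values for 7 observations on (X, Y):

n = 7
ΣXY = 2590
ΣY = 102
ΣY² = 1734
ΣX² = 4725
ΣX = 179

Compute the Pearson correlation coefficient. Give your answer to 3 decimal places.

-0.096

r = (nΣXY − ΣXΣY) / √[(nΣX² − (ΣX)²)(nΣY² − (ΣY)²)]
Numerator: 7×2590 − 179×102 = -128
Denominator: √[(33075 − 32041)(12138 − 10404)] = √[1034 × 1734] = 1339.0131
r = -128 / 1339.0131 ≈ -0.096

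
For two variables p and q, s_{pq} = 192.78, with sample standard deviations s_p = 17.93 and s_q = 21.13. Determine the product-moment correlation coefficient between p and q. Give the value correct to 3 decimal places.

r = Cov(p,q) / (s_p · s_q) = 192.78 / (17.93 × 21.13)
  = 192.78 / 378.8609 ≈ 0.509

0.509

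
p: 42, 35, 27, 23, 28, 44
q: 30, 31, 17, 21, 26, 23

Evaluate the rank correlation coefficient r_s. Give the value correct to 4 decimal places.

Rank p: 5, 4, 2, 1, 3, 6
Rank q: 5, 6, 1, 2, 4, 3
d = rank(p) − rank(q): 0, -2, 1, -1, -1, 3; Σd² = 16
ρ = 1 − 6Σd² / [n(n²−1)] = 1 − 6×16 / (6×35) = 1 − 96/210 ≈ 0.5429

0.5429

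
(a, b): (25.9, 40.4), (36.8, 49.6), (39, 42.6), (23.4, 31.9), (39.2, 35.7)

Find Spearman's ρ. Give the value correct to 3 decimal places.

0.300

Rank a: 2, 3, 4, 1, 5
Rank b: 3, 5, 4, 1, 2
d = rank(a) − rank(b): -1, -2, 0, 0, 3; Σd² = 14
ρ = 1 − 6Σd² / [n(n²−1)] = 1 − 6×14 / (5×24) = 1 − 84/120 ≈ 0.300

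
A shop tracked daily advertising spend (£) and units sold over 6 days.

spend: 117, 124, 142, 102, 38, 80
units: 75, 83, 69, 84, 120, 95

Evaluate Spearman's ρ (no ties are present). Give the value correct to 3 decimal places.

-0.943

Rank spend: 4, 5, 6, 3, 1, 2
Rank units: 2, 3, 1, 4, 6, 5
d = rank(spend) − rank(units): 2, 2, 5, -1, -5, -3; Σd² = 68
ρ = 1 − 6Σd² / [n(n²−1)] = 1 − 6×68 / (6×35) = 1 − 408/210 ≈ -0.943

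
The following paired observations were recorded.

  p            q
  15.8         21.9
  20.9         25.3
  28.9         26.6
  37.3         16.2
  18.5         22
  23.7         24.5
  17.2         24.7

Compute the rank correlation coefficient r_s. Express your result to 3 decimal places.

0.071

Rank p: 1, 4, 6, 7, 3, 5, 2
Rank q: 2, 6, 7, 1, 3, 4, 5
d = rank(p) − rank(q): -1, -2, -1, 6, 0, 1, -3; Σd² = 52
ρ = 1 − 6Σd² / [n(n²−1)] = 1 − 6×52 / (7×48) = 1 − 312/336 ≈ 0.071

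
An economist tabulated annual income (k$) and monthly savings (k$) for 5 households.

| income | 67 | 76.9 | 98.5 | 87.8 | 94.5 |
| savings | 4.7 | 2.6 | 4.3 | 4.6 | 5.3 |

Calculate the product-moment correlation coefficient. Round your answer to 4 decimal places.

n = 5, Σx = 424.7, Σy = 21.5, Σx² = 36743.95, Σy² = 96.59, Σxy = 1843.12
nΣxy − ΣxΣy = 9215.6 − 9131.05 = 84.55
nΣx² − (Σx)² = 183719.75 − 180370.09 = 3349.66; nΣy² − (Σy)² = 482.95 − 462.25 = 20.7
r = 84.55 / √(3349.66 × 20.7) = 84.55 / 263.3210 ≈ 0.3211

0.3211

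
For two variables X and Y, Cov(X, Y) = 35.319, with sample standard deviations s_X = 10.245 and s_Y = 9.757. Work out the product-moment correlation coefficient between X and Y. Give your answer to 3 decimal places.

r = Cov(X,Y) / (s_X · s_Y) = 35.319 / (10.245 × 9.757)
  = 35.319 / 99.9605 ≈ 0.353

0.353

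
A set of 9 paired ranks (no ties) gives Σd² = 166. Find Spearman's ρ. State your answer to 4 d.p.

-0.3833

ρ = 1 − 6Σd² / [n(n²−1)] = 1 − 6×166 / (9×80)
  = 1 − 996/720 = 1 − 1.38333 ≈ -0.3833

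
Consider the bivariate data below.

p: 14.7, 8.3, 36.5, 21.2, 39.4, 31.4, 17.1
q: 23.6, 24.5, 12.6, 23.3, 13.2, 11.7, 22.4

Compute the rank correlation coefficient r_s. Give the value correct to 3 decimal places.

-0.821

Rank p: 2, 1, 6, 4, 7, 5, 3
Rank q: 6, 7, 2, 5, 3, 1, 4
d = rank(p) − rank(q): -4, -6, 4, -1, 4, 4, -1; Σd² = 102
ρ = 1 − 6Σd² / [n(n²−1)] = 1 − 6×102 / (7×48) = 1 − 612/336 ≈ -0.821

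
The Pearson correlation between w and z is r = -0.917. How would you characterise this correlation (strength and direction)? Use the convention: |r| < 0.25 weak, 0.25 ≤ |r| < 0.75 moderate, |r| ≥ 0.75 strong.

r = -0.917 < 0 so the relationship is negative.
|r| = 0.917, which falls in the strong range.

strong negative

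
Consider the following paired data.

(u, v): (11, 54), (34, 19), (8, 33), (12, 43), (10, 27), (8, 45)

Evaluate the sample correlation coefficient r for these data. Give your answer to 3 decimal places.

n = 6, Σu = 83, Σv = 221, Σu² = 1649, Σv² = 8969, Σuv = 2650
nΣuv − ΣuΣv = 15900 − 18343 = -2443
nΣu² − (Σu)² = 9894 − 6889 = 3005; nΣv² − (Σv)² = 53814 − 48841 = 4973
r = -2443 / √(3005 × 4973) = -2443 / 3865.7296 ≈ -0.632

-0.632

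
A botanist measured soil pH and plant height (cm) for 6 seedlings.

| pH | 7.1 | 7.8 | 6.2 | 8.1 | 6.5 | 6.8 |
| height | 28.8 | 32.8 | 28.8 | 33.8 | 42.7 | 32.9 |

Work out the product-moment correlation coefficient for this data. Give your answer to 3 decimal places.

-0.070

n = 6, Σx = 42.5, Σy = 199.8, Σx² = 303.79, Σy² = 6782.86, Σxy = 1413.93
nΣxy − ΣxΣy = 8483.58 − 8491.5 = -7.92
nΣx² − (Σx)² = 1822.74 − 1806.25 = 16.49; nΣy² − (Σy)² = 40697.16 − 39920.04 = 777.12
r = -7.92 / √(16.49 × 777.12) = -7.92 / 113.2021 ≈ -0.070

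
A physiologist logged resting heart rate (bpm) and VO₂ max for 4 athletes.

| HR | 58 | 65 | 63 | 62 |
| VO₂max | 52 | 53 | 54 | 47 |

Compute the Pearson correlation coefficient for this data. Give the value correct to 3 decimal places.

n = 4, Σx = 248, Σy = 206, Σx² = 15402, Σy² = 10638, Σxy = 12777
nΣxy − ΣxΣy = 51108 − 51088 = 20
nΣx² − (Σx)² = 61608 − 61504 = 104; nΣy² − (Σy)² = 42552 − 42436 = 116
r = 20 / √(104 × 116) = 20 / 109.8362 ≈ 0.182

0.182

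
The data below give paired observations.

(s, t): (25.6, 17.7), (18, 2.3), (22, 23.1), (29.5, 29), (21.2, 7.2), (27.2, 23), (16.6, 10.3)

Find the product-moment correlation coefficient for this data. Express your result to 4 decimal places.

n = 7, Σs = 160.1, Σt = 112.6, Σs² = 3798.45, Σt² = 2380.12, Σst = 2807.44
nΣst − ΣsΣt = 19652.08 − 18027.26 = 1624.82
nΣs² − (Σs)² = 26589.15 − 25632.01 = 957.14; nΣt² − (Σt)² = 16660.84 − 12678.76 = 3982.08
r = 1624.82 / √(957.14 × 3982.08) = 1624.82 / 1952.2828 ≈ 0.8323

0.8323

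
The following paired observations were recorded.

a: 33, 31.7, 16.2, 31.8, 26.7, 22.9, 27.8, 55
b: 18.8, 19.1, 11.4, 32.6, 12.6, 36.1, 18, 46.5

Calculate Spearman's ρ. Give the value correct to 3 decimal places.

Rank a: 7, 5, 1, 6, 3, 2, 4, 8
Rank b: 4, 5, 1, 6, 2, 7, 3, 8
d = rank(a) − rank(b): 3, 0, 0, 0, 1, -5, 1, 0; Σd² = 36
ρ = 1 − 6Σd² / [n(n²−1)] = 1 − 6×36 / (8×63) = 1 − 216/504 ≈ 0.571

0.571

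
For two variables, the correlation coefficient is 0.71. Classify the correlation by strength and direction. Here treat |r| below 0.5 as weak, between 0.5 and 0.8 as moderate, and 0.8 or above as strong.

r = 0.71 > 0 so the relationship is positive.
|r| = 0.71, which falls in the moderate range.

moderate positive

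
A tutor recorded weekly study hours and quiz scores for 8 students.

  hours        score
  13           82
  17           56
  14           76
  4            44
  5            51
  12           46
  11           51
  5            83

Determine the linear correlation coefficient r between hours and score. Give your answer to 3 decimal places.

0.161

n = 8, Σx = 81, Σy = 489, Σx² = 985, Σy² = 31779, Σxy = 5041
nΣxy − ΣxΣy = 40328 − 39609 = 719
nΣx² − (Σx)² = 7880 − 6561 = 1319; nΣy² − (Σy)² = 254232 − 239121 = 15111
r = 719 / √(1319 × 15111) = 719 / 4464.4607 ≈ 0.161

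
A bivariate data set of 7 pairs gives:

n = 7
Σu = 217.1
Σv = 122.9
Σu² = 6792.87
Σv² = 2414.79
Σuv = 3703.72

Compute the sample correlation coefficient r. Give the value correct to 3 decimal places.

r = (nΣuv − ΣuΣv) / √[(nΣu² − (Σu)²)(nΣv² − (Σv)²)]
Numerator: 7×3703.72 − 217.1×122.9 = -755.55
Denominator: √[(47550.09 − 47132.41)(16903.53 − 15104.41)] = √[417.68 × 1799.12] = 866.8659
r = -755.55 / 866.8659 ≈ -0.872

-0.872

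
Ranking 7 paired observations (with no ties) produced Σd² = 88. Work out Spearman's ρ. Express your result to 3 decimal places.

ρ = 1 − 6Σd² / [n(n²−1)] = 1 − 6×88 / (7×48)
  = 1 − 528/336 = 1 − 1.5714 ≈ -0.571

-0.571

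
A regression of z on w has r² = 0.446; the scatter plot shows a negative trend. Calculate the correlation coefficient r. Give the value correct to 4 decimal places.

-0.6678

|r| = √0.446 = 0.6678
The association is negative, so r = −0.6678.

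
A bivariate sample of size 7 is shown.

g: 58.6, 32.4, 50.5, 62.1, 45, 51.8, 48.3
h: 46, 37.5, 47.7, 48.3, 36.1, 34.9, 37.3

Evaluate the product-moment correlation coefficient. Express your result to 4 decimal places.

n = 7, Σg = 348.7, Σh = 287.8, Σg² = 17931.51, Σh² = 12042.94, Σgh = 14552.79
nΣgh − ΣgΣh = 101869.53 − 100355.86 = 1513.67
nΣg² − (Σg)² = 125520.57 − 121591.69 = 3928.88; nΣh² − (Σh)² = 84300.58 − 82828.84 = 1471.74
r = 1513.67 / √(3928.88 × 1471.74) = 1513.67 / 2404.6392 ≈ 0.6295

0.6295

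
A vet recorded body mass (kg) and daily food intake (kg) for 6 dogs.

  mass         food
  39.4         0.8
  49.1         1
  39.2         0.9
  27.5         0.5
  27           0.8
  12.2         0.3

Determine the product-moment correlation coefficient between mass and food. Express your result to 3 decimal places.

n = 6, Σx = 194.4, Σy = 4.3, Σx² = 7133.9, Σy² = 3.43, Σxy = 154.91
nΣxy − ΣxΣy = 929.46 − 835.92 = 93.54
nΣx² − (Σx)² = 42803.4 − 37791.36 = 5012.04; nΣy² − (Σy)² = 20.58 − 18.49 = 2.09
r = 93.54 / √(5012.04 × 2.09) = 93.54 / 102.3482 ≈ 0.914

0.914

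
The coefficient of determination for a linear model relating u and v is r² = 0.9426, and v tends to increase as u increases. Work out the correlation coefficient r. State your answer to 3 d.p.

|r| = √0.9426 = 0.971
The association is positive, so r = 0.971.

0.971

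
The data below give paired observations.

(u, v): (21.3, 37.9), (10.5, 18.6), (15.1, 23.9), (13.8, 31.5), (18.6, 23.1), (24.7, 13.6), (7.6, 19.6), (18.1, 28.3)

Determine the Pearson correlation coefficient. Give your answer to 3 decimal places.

0.128

n = 8, Σu = 129.7, Σv = 196.5, Σu² = 2323.81, Σv² = 5249.45, Σuv = 3224.93
nΣuv − ΣuΣv = 25799.44 − 25486.05 = 313.39
nΣu² − (Σu)² = 18590.48 − 16822.09 = 1768.39; nΣv² − (Σv)² = 41995.6 − 38612.25 = 3383.35
r = 313.39 / √(1768.39 × 3383.35) = 313.39 / 2446.0340 ≈ 0.128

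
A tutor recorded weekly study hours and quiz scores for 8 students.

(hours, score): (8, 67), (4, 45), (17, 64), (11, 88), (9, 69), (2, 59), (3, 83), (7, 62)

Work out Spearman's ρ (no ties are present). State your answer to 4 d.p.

0.4286

Rank hours: 5, 3, 8, 7, 6, 1, 2, 4
Rank score: 5, 1, 4, 8, 6, 2, 7, 3
d = rank(hours) − rank(score): 0, 2, 4, -1, 0, -1, -5, 1; Σd² = 48
ρ = 1 − 6Σd² / [n(n²−1)] = 1 − 6×48 / (8×63) = 1 − 288/504 ≈ 0.4286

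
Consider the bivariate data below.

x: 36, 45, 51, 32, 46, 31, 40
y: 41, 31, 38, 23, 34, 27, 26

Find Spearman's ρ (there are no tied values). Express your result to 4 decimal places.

0.5000

Rank x: 3, 5, 7, 2, 6, 1, 4
Rank y: 7, 4, 6, 1, 5, 3, 2
d = rank(x) − rank(y): -4, 1, 1, 1, 1, -2, 2; Σd² = 28
ρ = 1 − 6Σd² / [n(n²−1)] = 1 − 6×28 / (7×48) = 1 − 168/336 ≈ 0.5000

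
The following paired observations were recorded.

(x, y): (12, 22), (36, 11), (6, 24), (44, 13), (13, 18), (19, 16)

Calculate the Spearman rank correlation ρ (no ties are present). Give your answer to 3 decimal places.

-0.943

Rank x: 2, 5, 1, 6, 3, 4
Rank y: 5, 1, 6, 2, 4, 3
d = rank(x) − rank(y): -3, 4, -5, 4, -1, 1; Σd² = 68
ρ = 1 − 6Σd² / [n(n²−1)] = 1 − 6×68 / (6×35) = 1 − 408/210 ≈ -0.943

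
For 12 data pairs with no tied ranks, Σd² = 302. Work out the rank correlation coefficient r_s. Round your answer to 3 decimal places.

ρ = 1 − 6Σd² / [n(n²−1)] = 1 − 6×302 / (12×143)
  = 1 − 1812/1716 = 1 − 1.0559 ≈ -0.056

-0.056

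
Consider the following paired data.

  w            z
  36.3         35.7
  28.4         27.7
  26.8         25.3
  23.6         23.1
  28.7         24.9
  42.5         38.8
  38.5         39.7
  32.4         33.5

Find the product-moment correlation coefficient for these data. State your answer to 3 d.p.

n = 8, Σw = 257.2, Σz = 248.7, Σw² = 8561.4, Σz² = 8039.27, Σwz = 8283.27
nΣwz − ΣwΣz = 66266.16 − 63965.64 = 2300.52
nΣw² − (Σw)² = 68491.2 − 66151.84 = 2339.36; nΣz² − (Σz)² = 64314.16 − 61851.69 = 2462.47
r = 2300.52 / √(2339.36 × 2462.47) = 2300.52 / 2400.1258 ≈ 0.958

0.958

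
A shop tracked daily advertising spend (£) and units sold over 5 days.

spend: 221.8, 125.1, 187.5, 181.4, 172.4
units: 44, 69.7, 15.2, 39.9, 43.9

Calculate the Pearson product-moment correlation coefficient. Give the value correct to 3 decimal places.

-0.612

n = 5, Σx = 888.2, Σy = 212.7, Σx² = 162629.22, Σy² = 10544.35, Σxy = 36134.89
nΣxy − ΣxΣy = 180674.45 − 188920.14 = -8245.69
nΣx² − (Σx)² = 813146.1 − 788899.24 = 24246.86; nΣy² − (Σy)² = 52721.75 − 45241.29 = 7480.46
r = -8245.69 / √(24246.86 × 7480.46) = -8245.69 / 13467.6526 ≈ -0.612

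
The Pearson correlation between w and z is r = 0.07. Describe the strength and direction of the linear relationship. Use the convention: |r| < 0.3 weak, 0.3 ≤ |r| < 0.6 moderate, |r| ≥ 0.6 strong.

weak positive

r = 0.07 > 0 so the relationship is positive.
|r| = 0.07, which falls in the weak range.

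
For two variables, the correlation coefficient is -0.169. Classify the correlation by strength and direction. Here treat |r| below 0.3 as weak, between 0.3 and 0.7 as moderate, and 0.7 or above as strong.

r = -0.169 < 0 so the relationship is negative.
|r| = 0.169, which falls in the weak range.

weak negative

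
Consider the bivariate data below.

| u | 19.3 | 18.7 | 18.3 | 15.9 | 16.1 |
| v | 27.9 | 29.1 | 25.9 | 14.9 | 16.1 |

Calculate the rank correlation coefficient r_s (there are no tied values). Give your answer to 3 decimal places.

Rank u: 5, 4, 3, 1, 2
Rank v: 4, 5, 3, 1, 2
d = rank(u) − rank(v): 1, -1, 0, 0, 0; Σd² = 2
ρ = 1 − 6Σd² / [n(n²−1)] = 1 − 6×2 / (5×24) = 1 − 12/120 ≈ 0.900

0.900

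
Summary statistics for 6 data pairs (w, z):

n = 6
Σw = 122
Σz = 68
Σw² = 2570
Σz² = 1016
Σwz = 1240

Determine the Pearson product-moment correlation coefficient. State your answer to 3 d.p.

-0.964

r = (nΣwz − ΣwΣz) / √[(nΣw² − (Σw)²)(nΣz² − (Σz)²)]
Numerator: 6×1240 − 122×68 = -856
Denominator: √[(15420 − 14884)(6096 − 4624)] = √[536 × 1472] = 888.2522
r = -856 / 888.2522 ≈ -0.964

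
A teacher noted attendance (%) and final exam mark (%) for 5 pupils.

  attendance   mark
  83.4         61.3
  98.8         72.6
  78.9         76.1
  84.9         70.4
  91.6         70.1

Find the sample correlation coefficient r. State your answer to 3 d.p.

0.070

n = 5, Σx = 437.6, Σy = 350.5, Σx² = 38540.78, Σy² = 24689.83, Σxy = 30687.71
nΣxy − ΣxΣy = 153438.55 − 153378.8 = 59.75
nΣx² − (Σx)² = 192703.9 − 191493.76 = 1210.14; nΣy² − (Σy)² = 123449.15 − 122850.25 = 598.9
r = 59.75 / √(1210.14 × 598.9) = 59.75 / 851.3242 ≈ 0.070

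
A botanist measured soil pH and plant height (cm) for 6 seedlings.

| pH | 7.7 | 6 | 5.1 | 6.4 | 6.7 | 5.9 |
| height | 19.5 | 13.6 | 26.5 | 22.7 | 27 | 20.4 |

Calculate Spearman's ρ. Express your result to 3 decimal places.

-0.086

Rank pH: 6, 3, 1, 4, 5, 2
Rank height: 2, 1, 5, 4, 6, 3
d = rank(pH) − rank(height): 4, 2, -4, 0, -1, -1; Σd² = 38
ρ = 1 − 6Σd² / [n(n²−1)] = 1 − 6×38 / (6×35) = 1 − 228/210 ≈ -0.086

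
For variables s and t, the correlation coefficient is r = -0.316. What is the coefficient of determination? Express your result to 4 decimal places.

r² = (-0.316)² = 0.0999

0.0999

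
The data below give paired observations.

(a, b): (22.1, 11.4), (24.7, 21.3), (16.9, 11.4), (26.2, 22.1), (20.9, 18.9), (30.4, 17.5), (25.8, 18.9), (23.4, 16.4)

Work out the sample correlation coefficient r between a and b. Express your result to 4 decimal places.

0.5803

n = 8, Σa = 190.4, Σb = 137.9, Σa² = 4644.72, Σb² = 2491.65, Σab = 3348.12
nΣab − ΣaΣb = 26784.96 − 26256.16 = 528.8
nΣa² − (Σa)² = 37157.76 − 36252.16 = 905.6; nΣb² − (Σb)² = 19933.2 − 19016.41 = 916.79
r = 528.8 / √(905.6 × 916.79) = 528.8 / 911.1778 ≈ 0.5803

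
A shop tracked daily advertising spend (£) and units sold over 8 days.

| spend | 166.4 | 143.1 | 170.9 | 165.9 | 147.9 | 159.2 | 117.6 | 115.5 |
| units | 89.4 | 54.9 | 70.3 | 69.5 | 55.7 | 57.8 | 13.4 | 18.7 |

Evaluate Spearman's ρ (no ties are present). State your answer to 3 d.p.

Rank spend: 7, 3, 8, 6, 4, 5, 2, 1
Rank units: 8, 3, 7, 6, 4, 5, 1, 2
d = rank(spend) − rank(units): -1, 0, 1, 0, 0, 0, 1, -1; Σd² = 4
ρ = 1 − 6Σd² / [n(n²−1)] = 1 − 6×4 / (8×63) = 1 − 24/504 ≈ 0.952

0.952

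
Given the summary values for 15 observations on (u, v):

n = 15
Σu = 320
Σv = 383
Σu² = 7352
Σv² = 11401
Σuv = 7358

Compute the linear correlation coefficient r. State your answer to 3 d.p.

r = (nΣuv − ΣuΣv) / √[(nΣu² − (Σu)²)(nΣv² − (Σv)²)]
Numerator: 15×7358 − 320×383 = -12190
Denominator: √[(110280 − 102400)(171015 − 146689)] = √[7880 × 24326] = 13845.1753
r = -12190 / 13845.1753 ≈ -0.880

-0.880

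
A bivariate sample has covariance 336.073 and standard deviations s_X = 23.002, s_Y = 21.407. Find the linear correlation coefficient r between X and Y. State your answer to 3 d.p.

0.683

r = Cov(X,Y) / (s_X · s_Y) = 336.073 / (23.002 × 21.407)
  = 336.073 / 492.4038 ≈ 0.683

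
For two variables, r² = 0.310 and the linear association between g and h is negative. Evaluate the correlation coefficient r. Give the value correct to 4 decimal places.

|r| = √0.310 = 0.5568
The association is negative, so r = −0.5568.

-0.5568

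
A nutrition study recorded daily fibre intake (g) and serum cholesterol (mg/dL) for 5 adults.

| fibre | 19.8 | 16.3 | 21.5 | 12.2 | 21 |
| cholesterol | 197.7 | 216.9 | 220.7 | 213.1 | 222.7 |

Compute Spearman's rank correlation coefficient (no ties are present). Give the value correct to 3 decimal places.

Rank fibre: 3, 2, 5, 1, 4
Rank cholesterol: 1, 3, 4, 2, 5
d = rank(fibre) − rank(cholesterol): 2, -1, 1, -1, -1; Σd² = 8
ρ = 1 − 6Σd² / [n(n²−1)] = 1 − 6×8 / (5×24) = 1 − 48/120 ≈ 0.600

0.600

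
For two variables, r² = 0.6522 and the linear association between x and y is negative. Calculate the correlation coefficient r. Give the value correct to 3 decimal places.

-0.808

|r| = √0.6522 = 0.808
The association is negative, so r = −0.808.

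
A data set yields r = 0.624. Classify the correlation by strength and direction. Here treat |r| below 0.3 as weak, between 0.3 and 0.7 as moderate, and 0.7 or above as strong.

r = 0.624 > 0 so the relationship is positive.
|r| = 0.624, which falls in the moderate range.

moderate positive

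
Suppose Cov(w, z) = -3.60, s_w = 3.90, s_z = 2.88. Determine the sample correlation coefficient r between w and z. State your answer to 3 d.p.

-0.321

r = Cov(w,z) / (s_w · s_z) = -3.60 / (3.90 × 2.88)
  = -3.60 / 11.2320 ≈ -0.321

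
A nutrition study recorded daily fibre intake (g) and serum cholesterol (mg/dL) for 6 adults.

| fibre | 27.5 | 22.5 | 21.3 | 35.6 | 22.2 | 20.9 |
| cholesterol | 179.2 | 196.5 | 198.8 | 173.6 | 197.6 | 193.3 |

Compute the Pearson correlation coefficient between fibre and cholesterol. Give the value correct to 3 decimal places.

n = 6, Σx = 150, Σy = 1139, Σx² = 3913.2, Σy² = 216793.94, Σxy = 28190.54
nΣxy − ΣxΣy = 169143.24 − 170850 = -1706.76
nΣx² − (Σx)² = 23479.2 − 22500 = 979.2; nΣy² − (Σy)² = 1300763.64 − 1297321 = 3442.64
r = -1706.76 / √(979.2 × 3442.64) = -1706.76 / 1836.0373 ≈ -0.930

-0.930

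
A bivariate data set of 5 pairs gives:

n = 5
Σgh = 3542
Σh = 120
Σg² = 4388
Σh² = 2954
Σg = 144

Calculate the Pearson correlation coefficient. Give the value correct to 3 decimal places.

0.644

r = (nΣgh − ΣgΣh) / √[(nΣg² − (Σg)²)(nΣh² − (Σh)²)]
Numerator: 5×3542 − 144×120 = 430
Denominator: √[(21940 − 20736)(14770 − 14400)] = √[1204 × 370] = 667.4429
r = 430 / 667.4429 ≈ 0.644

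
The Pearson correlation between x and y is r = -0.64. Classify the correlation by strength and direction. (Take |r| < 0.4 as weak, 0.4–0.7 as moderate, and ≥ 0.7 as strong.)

r = -0.64 < 0 so the relationship is negative.
|r| = 0.64, which falls in the moderate range.

moderate negative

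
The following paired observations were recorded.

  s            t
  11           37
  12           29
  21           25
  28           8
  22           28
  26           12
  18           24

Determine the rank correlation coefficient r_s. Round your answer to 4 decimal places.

-0.8571

Rank s: 1, 2, 4, 7, 5, 6, 3
Rank t: 7, 6, 4, 1, 5, 2, 3
d = rank(s) − rank(t): -6, -4, 0, 6, 0, 4, 0; Σd² = 104
ρ = 1 − 6Σd² / [n(n²−1)] = 1 − 6×104 / (7×48) = 1 − 624/336 ≈ -0.8571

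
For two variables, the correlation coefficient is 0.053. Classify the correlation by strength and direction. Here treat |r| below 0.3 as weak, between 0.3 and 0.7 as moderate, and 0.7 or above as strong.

weak positive

r = 0.053 > 0 so the relationship is positive.
|r| = 0.053, which falls in the weak range.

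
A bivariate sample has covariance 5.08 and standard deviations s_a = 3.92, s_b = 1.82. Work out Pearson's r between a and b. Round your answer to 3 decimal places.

r = Cov(a,b) / (s_a · s_b) = 5.08 / (3.92 × 1.82)
  = 5.08 / 7.1344 ≈ 0.712

0.712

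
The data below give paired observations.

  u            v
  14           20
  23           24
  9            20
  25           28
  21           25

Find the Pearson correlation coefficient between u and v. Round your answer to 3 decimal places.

0.916

n = 5, Σu = 92, Σv = 117, Σu² = 1872, Σv² = 2785, Σuv = 2237
nΣuv − ΣuΣv = 11185 − 10764 = 421
nΣu² − (Σu)² = 9360 − 8464 = 896; nΣv² − (Σv)² = 13925 − 13689 = 236
r = 421 / √(896 × 236) = 421 / 459.8435 ≈ 0.916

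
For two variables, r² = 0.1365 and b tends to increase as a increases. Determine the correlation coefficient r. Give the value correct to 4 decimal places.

|r| = √0.1365 = 0.3695
The association is positive, so r = 0.3695.

0.3695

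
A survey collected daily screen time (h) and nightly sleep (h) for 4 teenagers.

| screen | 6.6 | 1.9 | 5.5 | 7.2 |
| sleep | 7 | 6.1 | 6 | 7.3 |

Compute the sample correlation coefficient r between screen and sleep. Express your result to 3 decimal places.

0.743

n = 4, Σx = 21.2, Σy = 26.4, Σx² = 129.26, Σy² = 175.5, Σxy = 143.35
nΣxy − ΣxΣy = 573.4 − 559.68 = 13.72
nΣx² − (Σx)² = 517.04 − 449.44 = 67.6; nΣy² − (Σy)² = 702 − 696.96 = 5.04
r = 13.72 / √(67.6 × 5.04) = 13.72 / 18.4582 ≈ 0.743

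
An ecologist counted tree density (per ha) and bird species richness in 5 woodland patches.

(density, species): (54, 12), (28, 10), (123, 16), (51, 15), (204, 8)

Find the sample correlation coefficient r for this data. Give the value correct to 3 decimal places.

-0.331

n = 5, Σx = 460, Σy = 61, Σx² = 63046, Σy² = 789, Σxy = 5293
nΣxy − ΣxΣy = 26465 − 28060 = -1595
nΣx² − (Σx)² = 315230 − 211600 = 103630; nΣy² − (Σy)² = 3945 − 3721 = 224
r = -1595 / √(103630 × 224) = -1595 / 4817.9996 ≈ -0.331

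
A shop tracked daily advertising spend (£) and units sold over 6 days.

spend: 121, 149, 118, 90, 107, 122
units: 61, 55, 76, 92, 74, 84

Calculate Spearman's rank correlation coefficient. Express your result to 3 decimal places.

Rank spend: 4, 6, 3, 1, 2, 5
Rank units: 2, 1, 4, 6, 3, 5
d = rank(spend) − rank(units): 2, 5, -1, -5, -1, 0; Σd² = 56
ρ = 1 − 6Σd² / [n(n²−1)] = 1 − 6×56 / (6×35) = 1 − 336/210 ≈ -0.600

-0.600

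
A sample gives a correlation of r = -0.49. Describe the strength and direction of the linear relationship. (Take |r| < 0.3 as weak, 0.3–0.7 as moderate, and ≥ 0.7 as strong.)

r = -0.49 < 0 so the relationship is negative.
|r| = 0.49, which falls in the moderate range.

moderate negative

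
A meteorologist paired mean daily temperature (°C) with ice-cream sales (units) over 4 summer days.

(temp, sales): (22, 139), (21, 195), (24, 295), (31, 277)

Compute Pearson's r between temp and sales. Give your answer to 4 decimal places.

n = 4, Σx = 98, Σy = 906, Σx² = 2462, Σy² = 221100, Σxy = 22820
nΣxy − ΣxΣy = 91280 − 88788 = 2492
nΣx² − (Σx)² = 9848 − 9604 = 244; nΣy² − (Σy)² = 884400 − 820836 = 63564
r = 2492 / √(244 × 63564) = 2492 / 3938.2250 ≈ 0.6328

0.6328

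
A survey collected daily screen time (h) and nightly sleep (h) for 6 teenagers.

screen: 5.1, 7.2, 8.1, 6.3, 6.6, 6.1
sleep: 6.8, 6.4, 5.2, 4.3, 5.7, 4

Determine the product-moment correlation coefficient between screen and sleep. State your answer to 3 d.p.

-0.135

n = 6, Σx = 39.4, Σy = 32.4, Σx² = 263.92, Σy² = 181.22, Σxy = 211.99
nΣxy − ΣxΣy = 1271.94 − 1276.56 = -4.62
nΣx² − (Σx)² = 1583.52 − 1552.36 = 31.16; nΣy² − (Σy)² = 1087.32 − 1049.76 = 37.56
r = -4.62 / √(31.16 × 37.56) = -4.62 / 34.2107 ≈ -0.135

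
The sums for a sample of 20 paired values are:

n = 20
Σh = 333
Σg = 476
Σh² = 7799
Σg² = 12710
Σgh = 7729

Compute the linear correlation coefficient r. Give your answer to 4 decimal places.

-0.1113

r = (nΣgh − ΣgΣh) / √[(nΣg² − (Σg)²)(nΣh² − (Σh)²)]
Numerator: 20×7729 − 476×333 = -3928
Denominator: √[(254200 − 226576)(155980 − 110889)] = √[27624 × 45091] = 35292.9707
r = -3928 / 35292.9707 ≈ -0.1113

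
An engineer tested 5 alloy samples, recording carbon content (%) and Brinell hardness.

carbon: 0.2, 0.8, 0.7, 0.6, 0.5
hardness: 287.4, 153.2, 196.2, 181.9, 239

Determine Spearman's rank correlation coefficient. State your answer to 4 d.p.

-0.9000

Rank carbon: 1, 5, 4, 3, 2
Rank hardness: 5, 1, 3, 2, 4
d = rank(carbon) − rank(hardness): -4, 4, 1, 1, -2; Σd² = 38
ρ = 1 − 6Σd² / [n(n²−1)] = 1 − 6×38 / (5×24) = 1 − 228/120 ≈ -0.9000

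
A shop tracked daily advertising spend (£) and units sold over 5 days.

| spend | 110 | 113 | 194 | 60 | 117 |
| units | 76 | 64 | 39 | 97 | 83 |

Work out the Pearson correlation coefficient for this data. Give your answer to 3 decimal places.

n = 5, Σx = 594, Σy = 359, Σx² = 79794, Σy² = 27691, Σxy = 38689
nΣxy − ΣxΣy = 193445 − 213246 = -19801
nΣx² − (Σx)² = 398970 − 352836 = 46134; nΣy² − (Σy)² = 138455 − 128881 = 9574
r = -19801 / √(46134 × 9574) = -19801 / 21016.3488 ≈ -0.942

-0.942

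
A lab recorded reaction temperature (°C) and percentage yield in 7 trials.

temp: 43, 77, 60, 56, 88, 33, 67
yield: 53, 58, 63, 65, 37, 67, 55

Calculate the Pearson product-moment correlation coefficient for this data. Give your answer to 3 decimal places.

n = 7, Σx = 424, Σy = 398, Σx² = 27836, Σy² = 23250, Σxy = 23317
nΣxy − ΣxΣy = 163219 − 168752 = -5533
nΣx² − (Σx)² = 194852 − 179776 = 15076; nΣy² − (Σy)² = 162750 − 158404 = 4346
r = -5533 / √(15076 × 4346) = -5533 / 8094.4608 ≈ -0.684

-0.684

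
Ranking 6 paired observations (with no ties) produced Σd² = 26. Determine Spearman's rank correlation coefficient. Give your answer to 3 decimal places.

ρ = 1 − 6Σd² / [n(n²−1)] = 1 − 6×26 / (6×35)
  = 1 − 156/210 = 1 − 0.7429 ≈ 0.257

0.257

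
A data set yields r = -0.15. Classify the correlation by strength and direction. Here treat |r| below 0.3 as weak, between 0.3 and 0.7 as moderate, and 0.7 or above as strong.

weak negative

r = -0.15 < 0 so the relationship is negative.
|r| = 0.15, which falls in the weak range.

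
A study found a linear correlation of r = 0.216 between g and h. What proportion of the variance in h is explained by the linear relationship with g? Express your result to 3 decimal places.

r² = (0.216)² = 0.047

0.047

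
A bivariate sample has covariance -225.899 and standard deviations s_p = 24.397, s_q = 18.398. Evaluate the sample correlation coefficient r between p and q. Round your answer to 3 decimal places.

r = Cov(p,q) / (s_p · s_q) = -225.899 / (24.397 × 18.398)
  = -225.899 / 448.8560 ≈ -0.503

-0.503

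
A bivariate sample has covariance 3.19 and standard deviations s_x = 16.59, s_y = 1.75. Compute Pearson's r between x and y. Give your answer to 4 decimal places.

r = Cov(x,y) / (s_x · s_y) = 3.19 / (16.59 × 1.75)
  = 3.19 / 29.0325 ≈ 0.1099

0.1099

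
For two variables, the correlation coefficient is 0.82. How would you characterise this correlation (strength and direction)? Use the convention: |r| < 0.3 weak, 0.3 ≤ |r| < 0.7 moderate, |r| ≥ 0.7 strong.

r = 0.82 > 0 so the relationship is positive.
|r| = 0.82, which falls in the strong range.

strong positive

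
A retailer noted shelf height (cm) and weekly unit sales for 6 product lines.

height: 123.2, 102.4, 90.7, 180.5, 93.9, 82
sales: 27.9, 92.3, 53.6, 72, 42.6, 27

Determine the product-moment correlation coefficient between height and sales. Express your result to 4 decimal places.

n = 6, Σx = 672.7, Σy = 315.4, Σx² = 82011.95, Σy² = 19898.42, Σxy = 36960.46
nΣxy − ΣxΣy = 221762.76 − 212169.58 = 9593.18
nΣx² − (Σx)² = 492071.7 − 452525.29 = 39546.41; nΣy² − (Σy)² = 119390.52 − 99477.16 = 19913.36
r = 9593.18 / √(39546.41 × 19913.36) = 9593.18 / 28062.4642 ≈ 0.3419

0.3419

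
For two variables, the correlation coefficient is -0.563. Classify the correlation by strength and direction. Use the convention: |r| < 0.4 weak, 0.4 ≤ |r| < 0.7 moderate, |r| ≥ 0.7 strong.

r = -0.563 < 0 so the relationship is negative.
|r| = 0.563, which falls in the moderate range.

moderate negative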